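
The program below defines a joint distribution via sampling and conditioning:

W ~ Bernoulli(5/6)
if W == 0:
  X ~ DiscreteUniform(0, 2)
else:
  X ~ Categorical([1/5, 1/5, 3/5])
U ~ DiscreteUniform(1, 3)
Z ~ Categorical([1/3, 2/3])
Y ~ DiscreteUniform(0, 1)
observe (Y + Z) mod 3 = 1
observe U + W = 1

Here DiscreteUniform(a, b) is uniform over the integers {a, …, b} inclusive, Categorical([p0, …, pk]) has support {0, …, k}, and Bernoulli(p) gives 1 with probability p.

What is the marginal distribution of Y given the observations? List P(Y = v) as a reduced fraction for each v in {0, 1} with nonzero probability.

Enumerate traces; 6 have nonzero weight after conditioning:
  (W=0, X=0, U=1, Z=0, Y=1) weight 1/324
  (W=0, X=0, U=1, Z=1, Y=0) weight 1/162
  (W=0, X=1, U=1, Z=0, Y=1) weight 1/324
  (W=0, X=1, U=1, Z=1, Y=0) weight 1/162
  (W=0, X=2, U=1, Z=0, Y=1) weight 1/324
  (W=0, X=2, U=1, Z=1, Y=0) weight 1/162
Group by Y:
  weight(Y=0) = 1/54
  weight(Y=1) = 1/108
Total weight = 1/54 + 1/108 = 1/36
P(Y=0 | obs) = 1/54 / 1/36 = 2/3
P(Y=1 | obs) = 1/108 / 1/36 = 1/3

P(Y=0) = 2/3, P(Y=1) = 1/3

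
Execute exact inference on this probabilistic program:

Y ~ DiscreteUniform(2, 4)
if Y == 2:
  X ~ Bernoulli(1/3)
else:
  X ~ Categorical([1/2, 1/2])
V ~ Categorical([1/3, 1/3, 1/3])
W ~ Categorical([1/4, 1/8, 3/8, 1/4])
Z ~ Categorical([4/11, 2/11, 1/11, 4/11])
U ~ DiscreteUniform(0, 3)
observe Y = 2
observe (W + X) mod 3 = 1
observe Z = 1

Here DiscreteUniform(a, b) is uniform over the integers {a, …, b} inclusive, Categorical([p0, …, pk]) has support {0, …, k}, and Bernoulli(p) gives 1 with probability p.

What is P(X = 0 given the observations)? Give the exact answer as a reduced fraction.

Enumerate traces; 36 have nonzero weight after conditioning:
  (Y=2, X=0, V=0, W=1, Z=1, U=0) weight 1/2376
  (Y=2, X=0, V=0, W=1, Z=1, U=1) weight 1/2376
  (Y=2, X=0, V=0, W=1, Z=1, U=2) weight 1/2376
  (Y=2, X=0, V=0, W=1, Z=1, U=3) weight 1/2376
  (Y=2, X=0, V=1, W=1, Z=1, U=0) weight 1/2376
  (Y=2, X=0, V=1, W=1, Z=1, U=1) weight 1/2376
  (Y=2, X=0, V=1, W=1, Z=1, U=2) weight 1/2376
  (Y=2, X=0, V=1, W=1, Z=1, U=3) weight 1/2376
  (Y=2, X=1, V=0, W=0, Z=1, U=0) weight 1/2376
  … 27 more
Group by X:
  weight(X=0) = 1/198
  weight(X=1) = 1/99
Total weight = 1/198 + 1/99 = 1/66
P(X=0 | obs) = 1/198 / 1/66 = 1/3
P(X=1 | obs) = 1/99 / 1/66 = 2/3

P(X = 0 | obs) = 1/3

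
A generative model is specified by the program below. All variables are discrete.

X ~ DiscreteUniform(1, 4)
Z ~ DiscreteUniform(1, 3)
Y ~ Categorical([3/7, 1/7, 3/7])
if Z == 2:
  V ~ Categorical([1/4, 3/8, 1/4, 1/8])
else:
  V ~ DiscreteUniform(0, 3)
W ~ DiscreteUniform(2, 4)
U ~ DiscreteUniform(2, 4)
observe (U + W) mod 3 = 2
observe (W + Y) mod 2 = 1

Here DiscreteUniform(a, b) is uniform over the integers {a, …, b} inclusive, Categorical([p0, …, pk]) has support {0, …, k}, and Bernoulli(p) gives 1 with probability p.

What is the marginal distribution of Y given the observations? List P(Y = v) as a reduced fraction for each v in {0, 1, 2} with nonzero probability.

P(Y=0) = 3/8, P(Y=1) = 1/4, P(Y=2) = 3/8

Enumerate traces; 192 have nonzero weight after conditioning:
  (X=1, Z=1, Y=0, V=0, W=3, U=2) weight 1/1008
  (X=1, Z=1, Y=0, V=1, W=3, U=2) weight 1/1008
  (X=1, Z=1, Y=0, V=2, W=3, U=2) weight 1/1008
  (X=1, Z=1, Y=0, V=3, W=3, U=2) weight 1/1008
  (X=1, Z=1, Y=1, V=0, W=2, U=3) weight 1/3024
  (X=1, Z=1, Y=1, V=0, W=4, U=4) weight 1/3024
  (X=1, Z=1, Y=1, V=1, W=2, U=3) weight 1/3024
  (X=1, Z=1, Y=1, V=1, W=4, U=4) weight 1/3024
  (X=1, Z=1, Y=2, V=0, W=3, U=2) weight 1/1008
  … 183 more
Group by Y:
  weight(Y=0) = 1/21
  weight(Y=1) = 2/63
  weight(Y=2) = 1/21
Total weight = 1/21 + 2/63 + 1/21 = 8/63
P(Y=0 | obs) = 1/21 / 8/63 = 3/8
P(Y=1 | obs) = 2/63 / 8/63 = 1/4
P(Y=2 | obs) = 1/21 / 8/63 = 3/8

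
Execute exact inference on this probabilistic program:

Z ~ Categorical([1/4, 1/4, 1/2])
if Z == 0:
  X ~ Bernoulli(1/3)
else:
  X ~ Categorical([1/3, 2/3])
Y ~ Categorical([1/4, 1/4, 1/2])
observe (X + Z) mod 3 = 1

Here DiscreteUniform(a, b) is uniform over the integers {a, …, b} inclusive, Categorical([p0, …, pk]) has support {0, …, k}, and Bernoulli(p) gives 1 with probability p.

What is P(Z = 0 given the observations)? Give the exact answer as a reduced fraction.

P(Z = 0 | obs) = 1/2

Enumerate traces; 6 have nonzero weight after conditioning:
  (Z=0, X=1, Y=0) weight 1/48
  (Z=0, X=1, Y=1) weight 1/48
  (Z=0, X=1, Y=2) weight 1/24
  (Z=1, X=0, Y=0) weight 1/48
  (Z=1, X=0, Y=1) weight 1/48
  (Z=1, X=0, Y=2) weight 1/24
Group by Z:
  weight(Z=0) = 1/12
  weight(Z=1) = 1/12
Total weight = 1/12 + 1/12 = 1/6
P(Z=0 | obs) = 1/12 / 1/6 = 1/2
P(Z=1 | obs) = 1/12 / 1/6 = 1/2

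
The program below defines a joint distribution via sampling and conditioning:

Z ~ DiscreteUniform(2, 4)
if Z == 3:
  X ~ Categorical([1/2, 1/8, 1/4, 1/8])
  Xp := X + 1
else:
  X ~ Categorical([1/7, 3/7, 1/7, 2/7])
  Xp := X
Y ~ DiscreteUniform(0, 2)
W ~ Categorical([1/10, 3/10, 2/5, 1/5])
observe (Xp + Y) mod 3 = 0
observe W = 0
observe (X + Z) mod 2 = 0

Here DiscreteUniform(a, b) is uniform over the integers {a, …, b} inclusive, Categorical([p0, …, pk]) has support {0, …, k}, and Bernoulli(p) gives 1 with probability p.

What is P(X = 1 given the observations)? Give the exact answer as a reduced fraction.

P(X = 1 | obs) = 7/46

Enumerate traces; 6 have nonzero weight after conditioning:
  (Z=2, X=0, Y=0, W=0) weight 1/630
  (Z=2, X=2, Y=1, W=0) weight 1/630
  (Z=3, X=1, Y=1, W=0) weight 1/720
  (Z=3, X=3, Y=2, W=0) weight 1/720
  (Z=4, X=0, Y=0, W=0) weight 1/630
  (Z=4, X=2, Y=1, W=0) weight 1/630
Group by X:
  weight(X=0) = 1/315
  weight(X=1) = 1/720
  weight(X=2) = 1/315
  weight(X=3) = 1/720
Total weight = 1/315 + 1/720 + 1/315 + 1/720 = 23/2520
P(X=0 | obs) = 1/315 / 23/2520 = 8/23
P(X=1 | obs) = 1/720 / 23/2520 = 7/46
P(X=2 | obs) = 1/315 / 23/2520 = 8/23
P(X=3 | obs) = 1/720 / 23/2520 = 7/46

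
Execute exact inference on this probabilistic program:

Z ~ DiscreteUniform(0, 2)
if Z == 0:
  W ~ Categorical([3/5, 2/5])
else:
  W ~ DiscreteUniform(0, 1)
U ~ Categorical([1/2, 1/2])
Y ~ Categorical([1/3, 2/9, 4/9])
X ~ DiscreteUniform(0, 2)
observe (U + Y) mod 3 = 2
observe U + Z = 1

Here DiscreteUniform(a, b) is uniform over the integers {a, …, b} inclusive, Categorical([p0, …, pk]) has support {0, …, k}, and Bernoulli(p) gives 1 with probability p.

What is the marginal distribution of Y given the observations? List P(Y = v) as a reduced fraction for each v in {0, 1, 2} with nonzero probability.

Enumerate traces; 12 have nonzero weight after conditioning:
  (Z=0, W=0, U=1, Y=1, X=0) weight 1/135
  (Z=0, W=0, U=1, Y=1, X=1) weight 1/135
  (Z=0, W=0, U=1, Y=1, X=2) weight 1/135
  (Z=0, W=1, U=1, Y=1, X=0) weight 2/405
  (Z=0, W=1, U=1, Y=1, X=1) weight 2/405
  (Z=0, W=1, U=1, Y=1, X=2) weight 2/405
  (Z=1, W=0, U=0, Y=2, X=0) weight 1/81
  (Z=1, W=0, U=0, Y=2, X=1) weight 1/81
  … 4 more
Group by Y:
  weight(Y=1) = 1/27
  weight(Y=2) = 2/27
Total weight = 1/27 + 2/27 = 1/9
P(Y=1 | obs) = 1/27 / 1/9 = 1/3
P(Y=2 | obs) = 2/27 / 1/9 = 2/3

P(Y=1) = 1/3, P(Y=2) = 2/3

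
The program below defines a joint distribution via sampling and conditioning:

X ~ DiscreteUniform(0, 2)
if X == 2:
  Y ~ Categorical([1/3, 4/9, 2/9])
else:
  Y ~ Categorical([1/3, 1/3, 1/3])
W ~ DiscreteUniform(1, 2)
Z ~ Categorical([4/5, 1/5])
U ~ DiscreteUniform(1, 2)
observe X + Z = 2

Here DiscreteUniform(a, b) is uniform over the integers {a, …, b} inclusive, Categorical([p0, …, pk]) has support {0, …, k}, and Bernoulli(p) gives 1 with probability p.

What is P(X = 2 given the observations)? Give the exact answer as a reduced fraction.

Enumerate traces; 24 have nonzero weight after conditioning:
  (X=1, Y=0, W=1, Z=1, U=1) weight 1/180
  (X=1, Y=0, W=1, Z=1, U=2) weight 1/180
  (X=1, Y=0, W=2, Z=1, U=1) weight 1/180
  (X=1, Y=0, W=2, Z=1, U=2) weight 1/180
  (X=1, Y=1, W=1, Z=1, U=1) weight 1/180
  (X=1, Y=1, W=1, Z=1, U=2) weight 1/180
  (X=1, Y=1, W=2, Z=1, U=1) weight 1/180
  (X=1, Y=1, W=2, Z=1, U=2) weight 1/180
  (X=2, Y=0, W=1, Z=0, U=1) weight 1/45
  … 15 more
Group by X:
  weight(X=1) = 1/15
  weight(X=2) = 4/15
Total weight = 1/15 + 4/15 = 1/3
P(X=1 | obs) = 1/15 / 1/3 = 1/5
P(X=2 | obs) = 4/15 / 1/3 = 4/5

P(X = 2 | obs) = 4/5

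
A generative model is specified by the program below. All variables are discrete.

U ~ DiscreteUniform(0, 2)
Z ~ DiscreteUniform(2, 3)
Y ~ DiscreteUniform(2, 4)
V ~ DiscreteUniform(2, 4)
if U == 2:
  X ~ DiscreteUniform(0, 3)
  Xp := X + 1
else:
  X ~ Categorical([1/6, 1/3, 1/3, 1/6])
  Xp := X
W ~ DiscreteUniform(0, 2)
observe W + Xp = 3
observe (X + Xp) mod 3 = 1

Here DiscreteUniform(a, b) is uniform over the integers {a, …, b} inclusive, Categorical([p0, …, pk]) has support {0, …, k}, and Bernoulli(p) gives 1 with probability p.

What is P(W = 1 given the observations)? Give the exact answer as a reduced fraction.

Enumerate traces; 54 have nonzero weight after conditioning:
  (U=0, Z=2, Y=2, V=2, X=2, W=1) weight 1/486
  (U=0, Z=2, Y=2, V=3, X=2, W=1) weight 1/486
  (U=0, Z=2, Y=2, V=4, X=2, W=1) weight 1/486
  (U=0, Z=2, Y=3, V=2, X=2, W=1) weight 1/486
  (U=0, Z=2, Y=3, V=3, X=2, W=1) weight 1/486
  (U=0, Z=2, Y=3, V=4, X=2, W=1) weight 1/486
  (U=0, Z=2, Y=4, V=2, X=2, W=1) weight 1/486
  (U=0, Z=2, Y=4, V=3, X=2, W=1) weight 1/486
  (U=2, Z=2, Y=2, V=2, X=0, W=2) weight 1/648
  … 45 more
Group by W:
  weight(W=1) = 2/27
  weight(W=2) = 1/36
Total weight = 2/27 + 1/36 = 11/108
P(W=1 | obs) = 2/27 / 11/108 = 8/11
P(W=2 | obs) = 1/36 / 11/108 = 3/11

P(W = 1 | obs) = 8/11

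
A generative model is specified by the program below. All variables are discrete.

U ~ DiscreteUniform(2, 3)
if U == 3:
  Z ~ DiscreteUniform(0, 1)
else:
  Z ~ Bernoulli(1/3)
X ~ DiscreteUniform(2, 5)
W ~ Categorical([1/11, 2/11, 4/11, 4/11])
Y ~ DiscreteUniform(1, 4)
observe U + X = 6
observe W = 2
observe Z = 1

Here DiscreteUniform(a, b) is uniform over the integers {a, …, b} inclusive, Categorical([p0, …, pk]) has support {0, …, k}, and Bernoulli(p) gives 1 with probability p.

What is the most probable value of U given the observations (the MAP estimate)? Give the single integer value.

Enumerate traces; 8 have nonzero weight after conditioning:
  (U=2, Z=1, X=4, W=2, Y=1) weight 1/264
  (U=2, Z=1, X=4, W=2, Y=2) weight 1/264
  (U=2, Z=1, X=4, W=2, Y=3) weight 1/264
  (U=2, Z=1, X=4, W=2, Y=4) weight 1/264
  (U=3, Z=1, X=3, W=2, Y=1) weight 1/176
  (U=3, Z=1, X=3, W=2, Y=2) weight 1/176
  (U=3, Z=1, X=3, W=2, Y=3) weight 1/176
  (U=3, Z=1, X=3, W=2, Y=4) weight 1/176
Group by U:
  weight(U=2) = 1/66
  weight(U=3) = 1/44
Total weight = 1/66 + 1/44 = 5/132
P(U=2 | obs) = 1/66 / 5/132 = 2/5
P(U=3 | obs) = 1/44 / 5/132 = 3/5
argmax = 3

argmax_v P(U = v | obs) = 3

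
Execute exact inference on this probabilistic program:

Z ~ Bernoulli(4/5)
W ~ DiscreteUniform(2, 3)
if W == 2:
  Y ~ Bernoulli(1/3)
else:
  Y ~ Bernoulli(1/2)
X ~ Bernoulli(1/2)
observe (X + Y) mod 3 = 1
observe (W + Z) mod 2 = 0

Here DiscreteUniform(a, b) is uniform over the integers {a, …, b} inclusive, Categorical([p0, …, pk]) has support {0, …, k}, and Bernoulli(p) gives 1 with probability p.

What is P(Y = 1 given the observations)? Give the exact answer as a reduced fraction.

P(Y = 1 | obs) = 7/15

Enumerate traces; 4 have nonzero weight after conditioning:
  (Z=0, W=2, Y=0, X=1) weight 1/30
  (Z=0, W=2, Y=1, X=0) weight 1/60
  (Z=1, W=3, Y=0, X=1) weight 1/10
  (Z=1, W=3, Y=1, X=0) weight 1/10
Group by Y:
  weight(Y=0) = 2/15
  weight(Y=1) = 7/60
Total weight = 2/15 + 7/60 = 1/4
P(Y=0 | obs) = 2/15 / 1/4 = 8/15
P(Y=1 | obs) = 7/60 / 1/4 = 7/15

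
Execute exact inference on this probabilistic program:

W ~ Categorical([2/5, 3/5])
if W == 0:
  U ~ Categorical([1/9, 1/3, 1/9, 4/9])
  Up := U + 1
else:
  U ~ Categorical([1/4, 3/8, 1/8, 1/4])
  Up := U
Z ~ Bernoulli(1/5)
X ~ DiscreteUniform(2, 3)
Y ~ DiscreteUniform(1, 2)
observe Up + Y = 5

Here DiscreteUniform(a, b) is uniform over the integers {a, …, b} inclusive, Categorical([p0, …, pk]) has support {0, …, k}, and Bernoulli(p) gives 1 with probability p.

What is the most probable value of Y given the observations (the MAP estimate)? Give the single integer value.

Enumerate traces; 12 have nonzero weight after conditioning:
  (W=0, U=2, Z=0, X=2, Y=2) weight 2/225
  (W=0, U=2, Z=0, X=3, Y=2) weight 2/225
  (W=0, U=2, Z=1, X=2, Y=2) weight 1/450
  (W=0, U=2, Z=1, X=3, Y=2) weight 1/450
  (W=0, U=3, Z=0, X=2, Y=1) weight 8/225
  (W=0, U=3, Z=0, X=3, Y=1) weight 8/225
  (W=0, U=3, Z=1, X=2, Y=1) weight 2/225
  (W=0, U=3, Z=1, X=3, Y=1) weight 2/225
  … 4 more
Group by Y:
  weight(Y=1) = 4/45
  weight(Y=2) = 7/72
Total weight = 4/45 + 7/72 = 67/360
P(Y=1 | obs) = 4/45 / 67/360 = 32/67
P(Y=2 | obs) = 7/72 / 67/360 = 35/67
argmax = 2

argmax_v P(Y = v | obs) = 2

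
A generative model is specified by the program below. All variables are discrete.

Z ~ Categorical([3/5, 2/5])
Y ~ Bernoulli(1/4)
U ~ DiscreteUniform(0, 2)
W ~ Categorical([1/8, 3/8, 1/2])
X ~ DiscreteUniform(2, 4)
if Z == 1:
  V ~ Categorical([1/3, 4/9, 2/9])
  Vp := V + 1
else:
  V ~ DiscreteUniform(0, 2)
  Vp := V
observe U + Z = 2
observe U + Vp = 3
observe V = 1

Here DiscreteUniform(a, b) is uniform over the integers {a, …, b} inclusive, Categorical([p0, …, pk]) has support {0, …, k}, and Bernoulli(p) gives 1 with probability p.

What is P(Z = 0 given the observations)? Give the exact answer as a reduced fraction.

Enumerate traces; 36 have nonzero weight after conditioning:
  (Z=0, Y=0, U=2, W=0, X=2, V=1) weight 1/480
  (Z=0, Y=0, U=2, W=0, X=3, V=1) weight 1/480
  (Z=0, Y=0, U=2, W=0, X=4, V=1) weight 1/480
  (Z=0, Y=0, U=2, W=1, X=2, V=1) weight 1/160
  (Z=0, Y=0, U=2, W=1, X=3, V=1) weight 1/160
  (Z=0, Y=0, U=2, W=1, X=4, V=1) weight 1/160
  (Z=0, Y=0, U=2, W=2, X=2, V=1) weight 1/120
  (Z=0, Y=0, U=2, W=2, X=3, V=1) weight 1/120
  (Z=1, Y=0, U=1, W=0, X=2, V=1) weight 1/540
  … 27 more
Group by Z:
  weight(Z=0) = 1/15
  weight(Z=1) = 8/135
Total weight = 1/15 + 8/135 = 17/135
P(Z=0 | obs) = 1/15 / 17/135 = 9/17
P(Z=1 | obs) = 8/135 / 17/135 = 8/17

P(Z = 0 | obs) = 9/17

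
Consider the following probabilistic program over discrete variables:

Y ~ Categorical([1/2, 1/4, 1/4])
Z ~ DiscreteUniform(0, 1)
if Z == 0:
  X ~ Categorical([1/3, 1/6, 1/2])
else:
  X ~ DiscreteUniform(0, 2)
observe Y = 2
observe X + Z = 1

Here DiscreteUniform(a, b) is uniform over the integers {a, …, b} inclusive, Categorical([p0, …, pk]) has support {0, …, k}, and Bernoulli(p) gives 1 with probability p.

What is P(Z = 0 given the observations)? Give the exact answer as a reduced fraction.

Enumerate traces; 2 have nonzero weight after conditioning:
  (Y=2, Z=0, X=1) weight 1/48
  (Y=2, Z=1, X=0) weight 1/24
Group by Z:
  weight(Z=0) = 1/48
  weight(Z=1) = 1/24
Total weight = 1/48 + 1/24 = 1/16
P(Z=0 | obs) = 1/48 / 1/16 = 1/3
P(Z=1 | obs) = 1/24 / 1/16 = 2/3

P(Z = 0 | obs) = 1/3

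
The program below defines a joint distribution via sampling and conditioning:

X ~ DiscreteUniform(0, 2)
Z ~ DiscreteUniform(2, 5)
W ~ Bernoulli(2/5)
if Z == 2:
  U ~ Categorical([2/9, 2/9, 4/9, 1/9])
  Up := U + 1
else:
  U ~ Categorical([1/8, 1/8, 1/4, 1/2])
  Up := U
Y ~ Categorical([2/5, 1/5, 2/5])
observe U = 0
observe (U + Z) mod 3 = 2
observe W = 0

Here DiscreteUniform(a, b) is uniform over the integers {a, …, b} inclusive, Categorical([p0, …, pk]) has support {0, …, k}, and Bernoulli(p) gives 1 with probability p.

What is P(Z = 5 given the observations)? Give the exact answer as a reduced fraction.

Enumerate traces; 18 have nonzero weight after conditioning:
  (X=0, Z=2, W=0, U=0, Y=0) weight 1/225
  (X=0, Z=2, W=0, U=0, Y=1) weight 1/450
  (X=0, Z=2, W=0, U=0, Y=2) weight 1/225
  (X=0, Z=5, W=0, U=0, Y=0) weight 1/400
  (X=0, Z=5, W=0, U=0, Y=1) weight 1/800
  (X=0, Z=5, W=0, U=0, Y=2) weight 1/400
  (X=1, Z=2, W=0, U=0, Y=0) weight 1/225
  (X=1, Z=2, W=0, U=0, Y=1) weight 1/450
  … 10 more
Group by Z:
  weight(Z=2) = 1/30
  weight(Z=5) = 3/160
Total weight = 1/30 + 3/160 = 5/96
P(Z=2 | obs) = 1/30 / 5/96 = 16/25
P(Z=5 | obs) = 3/160 / 5/96 = 9/25

P(Z = 5 | obs) = 9/25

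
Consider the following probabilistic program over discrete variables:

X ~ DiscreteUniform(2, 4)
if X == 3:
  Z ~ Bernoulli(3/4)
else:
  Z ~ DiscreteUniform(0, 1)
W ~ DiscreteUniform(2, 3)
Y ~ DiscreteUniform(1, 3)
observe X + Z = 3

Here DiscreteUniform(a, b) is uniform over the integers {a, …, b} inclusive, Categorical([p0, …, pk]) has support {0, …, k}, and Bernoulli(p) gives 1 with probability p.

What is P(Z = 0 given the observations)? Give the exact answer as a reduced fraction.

Enumerate traces; 12 have nonzero weight after conditioning:
  (X=2, Z=1, W=2, Y=1) weight 1/36
  (X=2, Z=1, W=2, Y=2) weight 1/36
  (X=2, Z=1, W=2, Y=3) weight 1/36
  (X=2, Z=1, W=3, Y=1) weight 1/36
  (X=2, Z=1, W=3, Y=2) weight 1/36
  (X=2, Z=1, W=3, Y=3) weight 1/36
  (X=3, Z=0, W=2, Y=1) weight 1/72
  (X=3, Z=0, W=2, Y=2) weight 1/72
  … 4 more
Group by Z:
  weight(Z=0) = 1/12
  weight(Z=1) = 1/6
Total weight = 1/12 + 1/6 = 1/4
P(Z=0 | obs) = 1/12 / 1/4 = 1/3
P(Z=1 | obs) = 1/6 / 1/4 = 2/3

P(Z = 0 | obs) = 1/3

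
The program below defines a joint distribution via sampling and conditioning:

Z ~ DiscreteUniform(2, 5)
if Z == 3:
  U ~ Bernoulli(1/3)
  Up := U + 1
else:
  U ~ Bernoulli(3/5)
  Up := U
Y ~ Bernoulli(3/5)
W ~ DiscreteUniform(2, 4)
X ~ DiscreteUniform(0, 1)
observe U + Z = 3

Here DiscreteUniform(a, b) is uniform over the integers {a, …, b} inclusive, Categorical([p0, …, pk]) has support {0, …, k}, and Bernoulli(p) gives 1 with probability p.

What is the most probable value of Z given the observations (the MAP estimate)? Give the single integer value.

Enumerate traces; 24 have nonzero weight after conditioning:
  (Z=2, U=1, Y=0, W=2, X=0) weight 1/100
  (Z=2, U=1, Y=0, W=2, X=1) weight 1/100
  (Z=2, U=1, Y=0, W=3, X=0) weight 1/100
  (Z=2, U=1, Y=0, W=3, X=1) weight 1/100
  (Z=2, U=1, Y=0, W=4, X=0) weight 1/100
  (Z=2, U=1, Y=0, W=4, X=1) weight 1/100
  (Z=2, U=1, Y=1, W=2, X=0) weight 3/200
  (Z=2, U=1, Y=1, W=2, X=1) weight 3/200
  (Z=3, U=0, Y=0, W=2, X=0) weight 1/90
  … 15 more
Group by Z:
  weight(Z=2) = 3/20
  weight(Z=3) = 1/6
Total weight = 3/20 + 1/6 = 19/60
P(Z=2 | obs) = 3/20 / 19/60 = 9/19
P(Z=3 | obs) = 1/6 / 19/60 = 10/19
argmax = 3

argmax_v P(Z = v | obs) = 3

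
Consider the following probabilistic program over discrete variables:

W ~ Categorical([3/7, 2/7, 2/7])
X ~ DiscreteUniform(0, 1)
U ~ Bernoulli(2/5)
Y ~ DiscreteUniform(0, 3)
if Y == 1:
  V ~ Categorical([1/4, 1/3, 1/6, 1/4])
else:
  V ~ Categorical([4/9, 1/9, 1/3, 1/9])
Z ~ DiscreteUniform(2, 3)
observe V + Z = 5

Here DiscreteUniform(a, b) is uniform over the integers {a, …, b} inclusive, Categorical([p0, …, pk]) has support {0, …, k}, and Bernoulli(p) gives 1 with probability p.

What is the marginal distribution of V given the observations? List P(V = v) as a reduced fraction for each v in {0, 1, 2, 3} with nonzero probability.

Enumerate traces; 96 have nonzero weight after conditioning:
  (W=0, X=0, U=0, Y=0, V=2, Z=3) weight 3/560
  (W=0, X=0, U=0, Y=0, V=3, Z=2) weight 1/560
  (W=0, X=0, U=0, Y=1, V=2, Z=3) weight 3/1120
  (W=0, X=0, U=0, Y=1, V=3, Z=2) weight 9/2240
  (W=0, X=0, U=0, Y=2, V=2, Z=3) weight 3/560
  (W=0, X=0, U=0, Y=2, V=3, Z=2) weight 1/560
  (W=0, X=0, U=0, Y=3, V=2, Z=3) weight 3/560
  (W=0, X=0, U=0, Y=3, V=3, Z=2) weight 1/560
  … 88 more
Group by V:
  weight(V=2) = 7/48
  weight(V=3) = 7/96
Total weight = 7/48 + 7/96 = 7/32
P(V=2 | obs) = 7/48 / 7/32 = 2/3
P(V=3 | obs) = 7/96 / 7/32 = 1/3

P(V=2) = 2/3, P(V=3) = 1/3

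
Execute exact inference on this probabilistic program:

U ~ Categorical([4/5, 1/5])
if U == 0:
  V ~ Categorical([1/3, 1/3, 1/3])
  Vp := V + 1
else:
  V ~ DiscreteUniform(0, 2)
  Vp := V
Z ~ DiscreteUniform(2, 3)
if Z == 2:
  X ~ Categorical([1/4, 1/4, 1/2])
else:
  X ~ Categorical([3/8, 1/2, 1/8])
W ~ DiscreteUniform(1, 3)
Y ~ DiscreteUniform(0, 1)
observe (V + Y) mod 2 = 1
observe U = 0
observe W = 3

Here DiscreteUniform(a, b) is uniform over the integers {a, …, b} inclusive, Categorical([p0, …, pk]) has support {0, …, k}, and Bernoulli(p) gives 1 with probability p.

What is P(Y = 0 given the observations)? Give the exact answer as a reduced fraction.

P(Y = 0 | obs) = 1/3

Enumerate traces; 18 have nonzero weight after conditioning:
  (U=0, V=0, Z=2, X=0, W=3, Y=1) weight 1/180
  (U=0, V=0, Z=2, X=1, W=3, Y=1) weight 1/180
  (U=0, V=0, Z=2, X=2, W=3, Y=1) weight 1/90
  (U=0, V=0, Z=3, X=0, W=3, Y=1) weight 1/120
  (U=0, V=0, Z=3, X=1, W=3, Y=1) weight 1/90
  (U=0, V=0, Z=3, X=2, W=3, Y=1) weight 1/360
  (U=0, V=1, Z=2, X=0, W=3, Y=0) weight 1/180
  (U=0, V=1, Z=2, X=1, W=3, Y=0) weight 1/180
  … 10 more
Group by Y:
  weight(Y=0) = 2/45
  weight(Y=1) = 4/45
Total weight = 2/45 + 4/45 = 2/15
P(Y=0 | obs) = 2/45 / 2/15 = 1/3
P(Y=1 | obs) = 4/45 / 2/15 = 2/3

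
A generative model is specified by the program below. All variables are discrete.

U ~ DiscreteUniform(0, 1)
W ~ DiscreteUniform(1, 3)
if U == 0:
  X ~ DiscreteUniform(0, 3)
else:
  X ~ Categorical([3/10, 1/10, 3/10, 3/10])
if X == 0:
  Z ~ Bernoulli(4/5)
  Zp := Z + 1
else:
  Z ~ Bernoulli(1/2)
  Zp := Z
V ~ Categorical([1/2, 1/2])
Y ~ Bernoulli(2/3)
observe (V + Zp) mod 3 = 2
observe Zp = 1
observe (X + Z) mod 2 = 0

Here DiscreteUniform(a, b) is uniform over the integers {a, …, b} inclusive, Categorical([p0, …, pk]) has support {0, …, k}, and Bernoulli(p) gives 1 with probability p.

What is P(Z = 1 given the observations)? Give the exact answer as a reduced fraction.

P(Z = 1 | obs) = 45/56

Enumerate traces; 36 have nonzero weight after conditioning:
  (U=0, W=1, X=0, Z=0, V=1, Y=0) weight 1/720
  (U=0, W=1, X=0, Z=0, V=1, Y=1) weight 1/360
  (U=0, W=1, X=1, Z=1, V=1, Y=0) weight 1/288
  (U=0, W=1, X=1, Z=1, V=1, Y=1) weight 1/144
  (U=0, W=1, X=3, Z=1, V=1, Y=0) weight 1/288
  (U=0, W=1, X=3, Z=1, V=1, Y=1) weight 1/144
  (U=0, W=2, X=0, Z=0, V=1, Y=0) weight 1/720
  (U=0, W=2, X=0, Z=0, V=1, Y=1) weight 1/360
  … 28 more
Group by Z:
  weight(Z=0) = 11/400
  weight(Z=1) = 9/80
Total weight = 11/400 + 9/80 = 7/50
P(Z=0 | obs) = 11/400 / 7/50 = 11/56
P(Z=1 | obs) = 9/80 / 7/50 = 45/56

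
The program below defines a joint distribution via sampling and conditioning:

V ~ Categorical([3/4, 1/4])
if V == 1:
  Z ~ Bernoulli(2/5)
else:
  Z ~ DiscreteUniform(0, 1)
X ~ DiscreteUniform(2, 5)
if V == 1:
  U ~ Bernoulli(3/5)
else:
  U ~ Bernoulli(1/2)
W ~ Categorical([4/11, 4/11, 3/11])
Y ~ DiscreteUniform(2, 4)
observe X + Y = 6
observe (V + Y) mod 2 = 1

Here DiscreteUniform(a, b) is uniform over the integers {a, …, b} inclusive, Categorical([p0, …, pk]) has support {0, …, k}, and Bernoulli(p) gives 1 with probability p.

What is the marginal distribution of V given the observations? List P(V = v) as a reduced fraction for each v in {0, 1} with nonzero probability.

Enumerate traces; 36 have nonzero weight after conditioning:
  (V=0, Z=0, X=3, U=0, W=0, Y=3) weight 1/176
  (V=0, Z=0, X=3, U=0, W=1, Y=3) weight 1/176
  (V=0, Z=0, X=3, U=0, W=2, Y=3) weight 3/704
  (V=0, Z=0, X=3, U=1, W=0, Y=3) weight 1/176
  (V=0, Z=0, X=3, U=1, W=1, Y=3) weight 1/176
  (V=0, Z=0, X=3, U=1, W=2, Y=3) weight 3/704
  (V=0, Z=1, X=3, U=0, W=0, Y=3) weight 1/176
  (V=0, Z=1, X=3, U=0, W=1, Y=3) weight 1/176
  (V=1, Z=0, X=2, U=0, W=0, Y=4) weight 1/550
  … 27 more
Group by V:
  weight(V=0) = 1/16
  weight(V=1) = 1/24
Total weight = 1/16 + 1/24 = 5/48
P(V=0 | obs) = 1/16 / 5/48 = 3/5
P(V=1 | obs) = 1/24 / 5/48 = 2/5

P(V=0) = 3/5, P(V=1) = 2/5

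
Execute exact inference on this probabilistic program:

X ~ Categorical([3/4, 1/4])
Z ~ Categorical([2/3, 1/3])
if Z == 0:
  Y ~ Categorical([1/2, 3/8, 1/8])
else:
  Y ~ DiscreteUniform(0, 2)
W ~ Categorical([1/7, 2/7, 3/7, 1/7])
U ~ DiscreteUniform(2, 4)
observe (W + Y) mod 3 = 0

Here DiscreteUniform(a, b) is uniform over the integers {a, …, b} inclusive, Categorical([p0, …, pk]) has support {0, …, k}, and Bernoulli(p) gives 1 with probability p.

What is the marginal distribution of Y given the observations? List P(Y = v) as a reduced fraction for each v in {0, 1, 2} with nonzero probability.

Enumerate traces; 48 have nonzero weight after conditioning:
  (X=0, Z=0, Y=0, W=0, U=2) weight 1/84
  (X=0, Z=0, Y=0, W=0, U=3) weight 1/84
  (X=0, Z=0, Y=0, W=0, U=4) weight 1/84
  (X=0, Z=0, Y=0, W=3, U=2) weight 1/84
  (X=0, Z=0, Y=0, W=3, U=3) weight 1/84
  (X=0, Z=0, Y=0, W=3, U=4) weight 1/84
  (X=0, Z=0, Y=1, W=2, U=2) weight 3/112
  (X=0, Z=0, Y=1, W=2, U=3) weight 3/112
  (X=0, Z=0, Y=2, W=1, U=2) weight 1/168
  … 39 more
Group by Y:
  weight(Y=0) = 8/63
  weight(Y=1) = 13/84
  weight(Y=2) = 1/18
Total weight = 8/63 + 13/84 + 1/18 = 85/252
P(Y=0 | obs) = 8/63 / 85/252 = 32/85
P(Y=1 | obs) = 13/84 / 85/252 = 39/85
P(Y=2 | obs) = 1/18 / 85/252 = 14/85

P(Y=0) = 32/85, P(Y=1) = 39/85, P(Y=2) = 14/85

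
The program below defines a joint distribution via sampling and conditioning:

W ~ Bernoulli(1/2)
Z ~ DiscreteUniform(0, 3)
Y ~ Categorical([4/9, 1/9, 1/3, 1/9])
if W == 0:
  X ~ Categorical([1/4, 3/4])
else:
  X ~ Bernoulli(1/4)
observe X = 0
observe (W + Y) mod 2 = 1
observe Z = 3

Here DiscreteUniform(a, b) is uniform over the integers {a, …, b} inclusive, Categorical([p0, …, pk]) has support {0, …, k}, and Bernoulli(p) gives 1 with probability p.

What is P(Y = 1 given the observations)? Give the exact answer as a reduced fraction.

Enumerate traces; 4 have nonzero weight after conditioning:
  (W=0, Z=3, Y=1, X=0) weight 1/288
  (W=0, Z=3, Y=3, X=0) weight 1/288
  (W=1, Z=3, Y=0, X=0) weight 1/24
  (W=1, Z=3, Y=2, X=0) weight 1/32
Group by Y:
  weight(Y=0) = 1/24
  weight(Y=1) = 1/288
  weight(Y=2) = 1/32
  weight(Y=3) = 1/288
Total weight = 1/24 + 1/288 + 1/32 + 1/288 = 23/288
P(Y=0 | obs) = 1/24 / 23/288 = 12/23
P(Y=1 | obs) = 1/288 / 23/288 = 1/23
P(Y=2 | obs) = 1/32 / 23/288 = 9/23
P(Y=3 | obs) = 1/288 / 23/288 = 1/23

P(Y = 1 | obs) = 1/23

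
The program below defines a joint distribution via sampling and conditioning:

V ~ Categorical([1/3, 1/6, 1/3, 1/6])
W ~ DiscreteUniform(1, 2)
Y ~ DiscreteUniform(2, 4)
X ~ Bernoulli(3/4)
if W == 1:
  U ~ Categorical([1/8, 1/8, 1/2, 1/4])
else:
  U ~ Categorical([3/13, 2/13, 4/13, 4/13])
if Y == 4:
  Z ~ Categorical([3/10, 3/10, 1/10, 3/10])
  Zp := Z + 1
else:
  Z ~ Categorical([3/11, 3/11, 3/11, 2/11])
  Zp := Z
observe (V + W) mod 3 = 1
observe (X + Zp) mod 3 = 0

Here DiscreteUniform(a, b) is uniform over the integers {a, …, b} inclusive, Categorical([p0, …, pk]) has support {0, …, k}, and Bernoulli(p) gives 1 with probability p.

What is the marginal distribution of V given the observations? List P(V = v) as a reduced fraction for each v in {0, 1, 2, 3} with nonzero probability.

P(V=0) = 2/5, P(V=2) = 2/5, P(V=3) = 1/5

Enumerate traces; 96 have nonzero weight after conditioning:
  (V=0, W=1, Y=2, X=0, U=0, Z=0) weight 1/2112
  (V=0, W=1, Y=2, X=0, U=0, Z=3) weight 1/3168
  (V=0, W=1, Y=2, X=0, U=1, Z=0) weight 1/2112
  (V=0, W=1, Y=2, X=0, U=1, Z=3) weight 1/3168
  (V=0, W=1, Y=2, X=0, U=2, Z=0) weight 1/528
  (V=0, W=1, Y=2, X=0, U=2, Z=3) weight 1/792
  (V=0, W=1, Y=2, X=0, U=3, Z=0) weight 1/1056
  (V=0, W=1, Y=2, X=0, U=3, Z=3) weight 1/1584
  (V=2, W=2, Y=2, X=0, U=0, Z=0) weight 1/1144
  (V=3, W=1, Y=2, X=0, U=0, Z=0) weight 1/4224
  … 86 more
Group by V:
  weight(V=0) = 13/264
  weight(V=2) = 13/264
  weight(V=3) = 13/528
Total weight = 13/264 + 13/264 + 13/528 = 65/528
P(V=0 | obs) = 13/264 / 65/528 = 2/5
P(V=2 | obs) = 13/264 / 65/528 = 2/5
P(V=3 | obs) = 13/528 / 65/528 = 1/5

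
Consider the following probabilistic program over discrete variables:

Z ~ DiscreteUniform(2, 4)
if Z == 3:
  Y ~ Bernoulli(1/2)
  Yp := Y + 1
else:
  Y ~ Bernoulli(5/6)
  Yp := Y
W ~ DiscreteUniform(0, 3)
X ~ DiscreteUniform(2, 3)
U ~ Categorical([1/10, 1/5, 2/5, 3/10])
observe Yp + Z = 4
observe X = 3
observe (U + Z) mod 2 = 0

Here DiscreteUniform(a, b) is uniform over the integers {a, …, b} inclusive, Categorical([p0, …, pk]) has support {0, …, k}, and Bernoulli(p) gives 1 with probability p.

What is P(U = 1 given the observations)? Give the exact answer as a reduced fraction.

Enumerate traces; 16 have nonzero weight after conditioning:
  (Z=3, Y=0, W=0, X=3, U=1) weight 1/240
  (Z=3, Y=0, W=0, X=3, U=3) weight 1/160
  (Z=3, Y=0, W=1, X=3, U=1) weight 1/240
  (Z=3, Y=0, W=1, X=3, U=3) weight 1/160
  (Z=3, Y=0, W=2, X=3, U=1) weight 1/240
  (Z=3, Y=0, W=2, X=3, U=3) weight 1/160
  (Z=3, Y=0, W=3, X=3, U=1) weight 1/240
  (Z=3, Y=0, W=3, X=3, U=3) weight 1/160
  (Z=4, Y=0, W=0, X=3, U=0) weight 1/1440
  (Z=4, Y=0, W=0, X=3, U=2) weight 1/360
  … 6 more
Group by U:
  weight(U=0) = 1/360
  weight(U=1) = 1/60
  weight(U=2) = 1/90
  weight(U=3) = 1/40
Total weight = 1/360 + 1/60 + 1/90 + 1/40 = 1/18
P(U=0 | obs) = 1/360 / 1/18 = 1/20
P(U=1 | obs) = 1/60 / 1/18 = 3/10
P(U=2 | obs) = 1/90 / 1/18 = 1/5
P(U=3 | obs) = 1/40 / 1/18 = 9/20

P(U = 1 | obs) = 3/10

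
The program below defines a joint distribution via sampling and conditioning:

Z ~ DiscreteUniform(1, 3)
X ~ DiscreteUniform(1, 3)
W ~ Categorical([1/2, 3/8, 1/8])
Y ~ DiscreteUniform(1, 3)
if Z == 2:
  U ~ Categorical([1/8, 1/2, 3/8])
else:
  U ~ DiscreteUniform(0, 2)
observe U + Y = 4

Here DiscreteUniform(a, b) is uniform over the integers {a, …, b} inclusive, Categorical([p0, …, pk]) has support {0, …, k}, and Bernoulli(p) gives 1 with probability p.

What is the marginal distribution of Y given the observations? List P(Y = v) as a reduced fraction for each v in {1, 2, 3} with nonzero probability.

Enumerate traces; 54 have nonzero weight after conditioning:
  (Z=1, X=1, W=0, Y=2, U=2) weight 1/162
  (Z=1, X=1, W=0, Y=3, U=1) weight 1/162
  (Z=1, X=1, W=1, Y=2, U=2) weight 1/216
  (Z=1, X=1, W=1, Y=3, U=1) weight 1/216
  (Z=1, X=1, W=2, Y=2, U=2) weight 1/648
  (Z=1, X=1, W=2, Y=3, U=1) weight 1/648
  (Z=1, X=2, W=0, Y=2, U=2) weight 1/162
  (Z=1, X=2, W=0, Y=3, U=1) weight 1/162
  … 46 more
Group by Y:
  weight(Y=2) = 25/216
  weight(Y=3) = 7/54
Total weight = 25/216 + 7/54 = 53/216
P(Y=2 | obs) = 25/216 / 53/216 = 25/53
P(Y=3 | obs) = 7/54 / 53/216 = 28/53

P(Y=2) = 25/53, P(Y=3) = 28/53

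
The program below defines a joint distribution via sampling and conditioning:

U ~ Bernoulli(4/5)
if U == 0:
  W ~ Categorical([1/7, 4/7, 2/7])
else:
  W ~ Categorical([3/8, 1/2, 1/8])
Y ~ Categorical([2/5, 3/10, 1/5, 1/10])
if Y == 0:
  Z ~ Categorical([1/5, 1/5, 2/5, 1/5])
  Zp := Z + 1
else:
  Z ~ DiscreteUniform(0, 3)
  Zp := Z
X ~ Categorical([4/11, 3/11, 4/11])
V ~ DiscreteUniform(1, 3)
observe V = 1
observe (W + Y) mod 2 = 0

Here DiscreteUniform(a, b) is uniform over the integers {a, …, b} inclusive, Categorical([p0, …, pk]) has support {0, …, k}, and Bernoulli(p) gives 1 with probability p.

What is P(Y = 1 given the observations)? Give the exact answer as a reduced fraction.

P(Y = 1 | obs) = 9/29

Enumerate traces; 144 have nonzero weight after conditioning:
  (U=0, W=0, Y=0, Z=0, X=0, V=1) weight 8/28875
  (U=0, W=0, Y=0, Z=0, X=1, V=1) weight 2/9625
  (U=0, W=0, Y=0, Z=0, X=2, V=1) weight 8/28875
  (U=0, W=0, Y=0, Z=1, X=0, V=1) weight 8/28875
  (U=0, W=0, Y=0, Z=1, X=1, V=1) weight 2/9625
  (U=0, W=0, Y=0, Z=1, X=2, V=1) weight 8/28875
  (U=0, W=0, Y=0, Z=2, X=0, V=1) weight 16/28875
  (U=0, W=0, Y=0, Z=2, X=1, V=1) weight 4/9625
  (U=0, W=0, Y=2, Z=0, X=0, V=1) weight 1/5775
  (U=0, W=1, Y=1, Z=0, X=0, V=1) weight 2/1925
  … 134 more
Group by Y:
  weight(Y=0) = 34/525
  weight(Y=1) = 9/175
  weight(Y=2) = 17/525
  weight(Y=3) = 3/175
Total weight = 34/525 + 9/175 + 17/525 + 3/175 = 29/175
P(Y=0 | obs) = 34/525 / 29/175 = 34/87
P(Y=1 | obs) = 9/175 / 29/175 = 9/29
P(Y=2 | obs) = 17/525 / 29/175 = 17/87
P(Y=3 | obs) = 3/175 / 29/175 = 3/29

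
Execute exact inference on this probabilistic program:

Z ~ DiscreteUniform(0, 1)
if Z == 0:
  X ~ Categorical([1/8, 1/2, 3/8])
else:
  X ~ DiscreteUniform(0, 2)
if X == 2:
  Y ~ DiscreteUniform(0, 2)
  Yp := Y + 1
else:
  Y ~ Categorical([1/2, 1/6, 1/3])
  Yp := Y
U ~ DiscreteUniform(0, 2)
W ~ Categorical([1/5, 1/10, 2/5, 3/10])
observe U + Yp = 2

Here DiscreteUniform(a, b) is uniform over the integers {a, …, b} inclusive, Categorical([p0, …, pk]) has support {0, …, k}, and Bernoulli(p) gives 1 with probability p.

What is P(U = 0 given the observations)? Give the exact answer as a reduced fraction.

P(U = 0 | obs) = 48/127

Enumerate traces; 64 have nonzero weight after conditioning:
  (Z=0, X=0, Y=0, U=2, W=0) weight 1/480
  (Z=0, X=0, Y=0, U=2, W=1) weight 1/960
  (Z=0, X=0, Y=0, U=2, W=2) weight 1/240
  (Z=0, X=0, Y=0, U=2, W=3) weight 1/320
  (Z=0, X=0, Y=1, U=1, W=0) weight 1/1440
  (Z=0, X=0, Y=1, U=1, W=1) weight 1/2880
  (Z=0, X=0, Y=1, U=1, W=2) weight 1/720
  (Z=0, X=0, Y=1, U=1, W=3) weight 1/960
  (Z=0, X=0, Y=2, U=0, W=0) weight 1/720
  … 55 more
Group by U:
  weight(U=0) = 1/9
  weight(U=1) = 65/864
  weight(U=2) = 31/288
Total weight = 1/9 + 65/864 + 31/288 = 127/432
P(U=0 | obs) = 1/9 / 127/432 = 48/127
P(U=1 | obs) = 65/864 / 127/432 = 65/254
P(U=2 | obs) = 31/288 / 127/432 = 93/254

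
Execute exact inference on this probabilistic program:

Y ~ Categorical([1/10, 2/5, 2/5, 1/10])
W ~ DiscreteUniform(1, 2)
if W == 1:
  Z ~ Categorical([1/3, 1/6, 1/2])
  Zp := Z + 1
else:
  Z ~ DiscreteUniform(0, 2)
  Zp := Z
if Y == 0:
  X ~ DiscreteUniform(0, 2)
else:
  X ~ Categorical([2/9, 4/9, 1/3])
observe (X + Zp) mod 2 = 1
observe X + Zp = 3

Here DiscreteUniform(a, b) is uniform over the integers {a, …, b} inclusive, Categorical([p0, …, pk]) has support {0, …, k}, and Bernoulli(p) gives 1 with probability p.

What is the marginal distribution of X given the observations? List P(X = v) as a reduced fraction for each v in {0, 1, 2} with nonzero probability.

Enumerate traces; 20 have nonzero weight after conditioning:
  (Y=0, W=1, Z=0, X=2) weight 1/180
  (Y=0, W=1, Z=1, X=1) weight 1/360
  (Y=0, W=1, Z=2, X=0) weight 1/120
  (Y=0, W=2, Z=1, X=2) weight 1/180
  (Y=0, W=2, Z=2, X=1) weight 1/180
  (Y=1, W=1, Z=0, X=2) weight 1/45
  (Y=1, W=1, Z=1, X=1) weight 2/135
  (Y=1, W=1, Z=2, X=0) weight 1/45
  … 12 more
Group by X:
  weight(X=0) = 7/120
  weight(X=1) = 13/120
  weight(X=2) = 1/9
Total weight = 7/120 + 13/120 + 1/9 = 5/18
P(X=0 | obs) = 7/120 / 5/18 = 21/100
P(X=1 | obs) = 13/120 / 5/18 = 39/100
P(X=2 | obs) = 1/9 / 5/18 = 2/5

P(X=0) = 21/100, P(X=1) = 39/100, P(X=2) = 2/5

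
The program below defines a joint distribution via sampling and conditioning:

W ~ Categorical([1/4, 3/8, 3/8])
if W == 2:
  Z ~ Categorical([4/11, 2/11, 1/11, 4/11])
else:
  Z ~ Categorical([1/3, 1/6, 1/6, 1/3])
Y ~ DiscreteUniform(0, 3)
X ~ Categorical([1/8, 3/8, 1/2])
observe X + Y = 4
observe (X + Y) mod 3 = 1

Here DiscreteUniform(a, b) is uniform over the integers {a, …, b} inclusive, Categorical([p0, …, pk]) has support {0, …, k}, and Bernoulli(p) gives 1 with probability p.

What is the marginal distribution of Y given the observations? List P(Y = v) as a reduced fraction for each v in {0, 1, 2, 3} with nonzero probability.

Enumerate traces; 24 have nonzero weight after conditioning:
  (W=0, Z=0, Y=2, X=2) weight 1/96
  (W=0, Z=0, Y=3, X=1) weight 1/128
  (W=0, Z=1, Y=2, X=2) weight 1/192
  (W=0, Z=1, Y=3, X=1) weight 1/256
  (W=0, Z=2, Y=2, X=2) weight 1/192
  (W=0, Z=2, Y=3, X=1) weight 1/256
  (W=0, Z=3, Y=2, X=2) weight 1/96
  (W=0, Z=3, Y=3, X=1) weight 1/128
  … 16 more
Group by Y:
  weight(Y=2) = 1/8
  weight(Y=3) = 3/32
Total weight = 1/8 + 3/32 = 7/32
P(Y=2 | obs) = 1/8 / 7/32 = 4/7
P(Y=3 | obs) = 3/32 / 7/32 = 3/7

P(Y=2) = 4/7, P(Y=3) = 3/7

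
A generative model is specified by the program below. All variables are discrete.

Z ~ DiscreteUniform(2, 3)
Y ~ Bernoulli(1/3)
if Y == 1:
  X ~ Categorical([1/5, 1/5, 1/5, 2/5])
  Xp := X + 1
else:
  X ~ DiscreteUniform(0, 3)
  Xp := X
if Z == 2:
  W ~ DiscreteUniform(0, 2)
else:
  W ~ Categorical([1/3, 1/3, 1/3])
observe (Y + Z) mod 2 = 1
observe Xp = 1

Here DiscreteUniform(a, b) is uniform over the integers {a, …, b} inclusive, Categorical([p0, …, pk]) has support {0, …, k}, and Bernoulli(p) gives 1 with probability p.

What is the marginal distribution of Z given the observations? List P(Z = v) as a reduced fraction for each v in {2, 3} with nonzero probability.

P(Z=2) = 2/7, P(Z=3) = 5/7

Enumerate traces; 6 have nonzero weight after conditioning:
  (Z=2, Y=1, X=0, W=0) weight 1/90
  (Z=2, Y=1, X=0, W=1) weight 1/90
  (Z=2, Y=1, X=0, W=2) weight 1/90
  (Z=3, Y=0, X=1, W=0) weight 1/36
  (Z=3, Y=0, X=1, W=1) weight 1/36
  (Z=3, Y=0, X=1, W=2) weight 1/36
Group by Z:
  weight(Z=2) = 1/30
  weight(Z=3) = 1/12
Total weight = 1/30 + 1/12 = 7/60
P(Z=2 | obs) = 1/30 / 7/60 = 2/7
P(Z=3 | obs) = 1/12 / 7/60 = 5/7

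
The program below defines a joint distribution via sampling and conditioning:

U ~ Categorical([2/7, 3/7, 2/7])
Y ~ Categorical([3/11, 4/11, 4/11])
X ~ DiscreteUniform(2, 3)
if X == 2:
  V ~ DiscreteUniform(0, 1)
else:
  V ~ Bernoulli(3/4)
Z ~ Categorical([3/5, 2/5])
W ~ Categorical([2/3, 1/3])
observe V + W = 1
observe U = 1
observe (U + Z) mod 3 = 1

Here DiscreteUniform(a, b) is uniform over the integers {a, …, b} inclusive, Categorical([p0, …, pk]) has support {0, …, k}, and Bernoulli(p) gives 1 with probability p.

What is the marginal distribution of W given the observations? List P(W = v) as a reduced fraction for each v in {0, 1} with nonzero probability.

P(W=0) = 10/13, P(W=1) = 3/13

Enumerate traces; 12 have nonzero weight after conditioning:
  (U=1, Y=0, X=2, V=0, Z=0, W=1) weight 9/1540
  (U=1, Y=0, X=2, V=1, Z=0, W=0) weight 9/770
  (U=1, Y=0, X=3, V=0, Z=0, W=1) weight 9/3080
  (U=1, Y=0, X=3, V=1, Z=0, W=0) weight 27/1540
  (U=1, Y=1, X=2, V=0, Z=0, W=1) weight 3/385
  (U=1, Y=1, X=2, V=1, Z=0, W=0) weight 6/385
  (U=1, Y=1, X=3, V=0, Z=0, W=1) weight 3/770
  (U=1, Y=1, X=3, V=1, Z=0, W=0) weight 9/385
  … 4 more
Group by W:
  weight(W=0) = 3/28
  weight(W=1) = 9/280
Total weight = 3/28 + 9/280 = 39/280
P(W=0 | obs) = 3/28 / 39/280 = 10/13
P(W=1 | obs) = 9/280 / 39/280 = 3/13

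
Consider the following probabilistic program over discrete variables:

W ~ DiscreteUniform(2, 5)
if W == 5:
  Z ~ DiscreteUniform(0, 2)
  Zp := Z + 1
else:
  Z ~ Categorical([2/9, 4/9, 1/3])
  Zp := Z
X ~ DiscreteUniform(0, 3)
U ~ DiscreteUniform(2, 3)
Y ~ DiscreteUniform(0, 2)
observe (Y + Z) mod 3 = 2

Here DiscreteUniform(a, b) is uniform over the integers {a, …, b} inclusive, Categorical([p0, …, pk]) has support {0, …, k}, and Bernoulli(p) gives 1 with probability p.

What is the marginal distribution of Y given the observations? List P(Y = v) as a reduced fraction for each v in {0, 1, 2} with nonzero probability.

P(Y=0) = 1/3, P(Y=1) = 5/12, P(Y=2) = 1/4

Enumerate traces; 96 have nonzero weight after conditioning:
  (W=2, Z=0, X=0, U=2, Y=2) weight 1/432
  (W=2, Z=0, X=0, U=3, Y=2) weight 1/432
  (W=2, Z=0, X=1, U=2, Y=2) weight 1/432
  (W=2, Z=0, X=1, U=3, Y=2) weight 1/432
  (W=2, Z=0, X=2, U=2, Y=2) weight 1/432
  (W=2, Z=0, X=2, U=3, Y=2) weight 1/432
  (W=2, Z=0, X=3, U=2, Y=2) weight 1/432
  (W=2, Z=0, X=3, U=3, Y=2) weight 1/432
  (W=2, Z=1, X=0, U=2, Y=1) weight 1/216
  (W=2, Z=2, X=0, U=2, Y=0) weight 1/288
  … 86 more
Group by Y:
  weight(Y=0) = 1/9
  weight(Y=1) = 5/36
  weight(Y=2) = 1/12
Total weight = 1/9 + 5/36 + 1/12 = 1/3
P(Y=0 | obs) = 1/9 / 1/3 = 1/3
P(Y=1 | obs) = 5/36 / 1/3 = 5/12
P(Y=2 | obs) = 1/12 / 1/3 = 1/4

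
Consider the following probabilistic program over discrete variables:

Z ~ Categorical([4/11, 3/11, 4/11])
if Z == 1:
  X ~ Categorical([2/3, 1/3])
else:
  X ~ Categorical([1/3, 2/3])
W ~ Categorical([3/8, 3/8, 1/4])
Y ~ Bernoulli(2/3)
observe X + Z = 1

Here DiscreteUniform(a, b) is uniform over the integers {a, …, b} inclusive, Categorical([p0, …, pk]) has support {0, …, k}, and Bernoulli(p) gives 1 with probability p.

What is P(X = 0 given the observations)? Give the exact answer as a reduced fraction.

Enumerate traces; 12 have nonzero weight after conditioning:
  (Z=0, X=1, W=0, Y=0) weight 1/33
  (Z=0, X=1, W=0, Y=1) weight 2/33
  (Z=0, X=1, W=1, Y=0) weight 1/33
  (Z=0, X=1, W=1, Y=1) weight 2/33
  (Z=0, X=1, W=2, Y=0) weight 2/99
  (Z=0, X=1, W=2, Y=1) weight 4/99
  (Z=1, X=0, W=0, Y=0) weight 1/44
  (Z=1, X=0, W=0, Y=1) weight 1/22
  … 4 more
Group by X:
  weight(X=0) = 2/11
  weight(X=1) = 8/33
Total weight = 2/11 + 8/33 = 14/33
P(X=0 | obs) = 2/11 / 14/33 = 3/7
P(X=1 | obs) = 8/33 / 14/33 = 4/7

P(X = 0 | obs) = 3/7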